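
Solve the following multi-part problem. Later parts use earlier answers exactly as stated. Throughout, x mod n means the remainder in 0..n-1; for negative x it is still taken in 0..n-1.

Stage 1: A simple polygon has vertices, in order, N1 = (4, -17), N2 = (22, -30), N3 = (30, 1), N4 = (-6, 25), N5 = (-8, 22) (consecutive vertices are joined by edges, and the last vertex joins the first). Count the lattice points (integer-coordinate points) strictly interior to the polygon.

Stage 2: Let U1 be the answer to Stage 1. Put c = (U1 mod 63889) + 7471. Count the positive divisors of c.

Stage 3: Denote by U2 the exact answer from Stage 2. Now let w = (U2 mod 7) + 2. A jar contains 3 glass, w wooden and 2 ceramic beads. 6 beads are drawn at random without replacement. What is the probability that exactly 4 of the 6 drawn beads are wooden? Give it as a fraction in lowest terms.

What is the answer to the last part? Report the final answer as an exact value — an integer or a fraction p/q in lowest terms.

25/66

Stage 1: cross terms: (4*-30 - 22*-17)=254, (22*1 - 30*-30)=922, (30*25 - -6*1)=756, (-6*22 - -8*25)=68, (-8*-17 - 4*22)=48; twice the area = |2048| = 2048; area = 1024; boundary points = 1 + 1 + 12 + 1 + 3 = 18; strictly interior points = area - boundary/2 + 1 = 1016; answer 1016
Stage 2: U1 = 1016; c = 8487; 8487 = 3^2 * 23 * 41; number of divisors = (2+1) * (1+1) * (1+1) = 12; answer 12
Stage 3: U2 = 12; w = 7; total draws C(12,6) = 924; favorable C(7,4)*C(5,2) = 350; P = 25/66; answer 25/66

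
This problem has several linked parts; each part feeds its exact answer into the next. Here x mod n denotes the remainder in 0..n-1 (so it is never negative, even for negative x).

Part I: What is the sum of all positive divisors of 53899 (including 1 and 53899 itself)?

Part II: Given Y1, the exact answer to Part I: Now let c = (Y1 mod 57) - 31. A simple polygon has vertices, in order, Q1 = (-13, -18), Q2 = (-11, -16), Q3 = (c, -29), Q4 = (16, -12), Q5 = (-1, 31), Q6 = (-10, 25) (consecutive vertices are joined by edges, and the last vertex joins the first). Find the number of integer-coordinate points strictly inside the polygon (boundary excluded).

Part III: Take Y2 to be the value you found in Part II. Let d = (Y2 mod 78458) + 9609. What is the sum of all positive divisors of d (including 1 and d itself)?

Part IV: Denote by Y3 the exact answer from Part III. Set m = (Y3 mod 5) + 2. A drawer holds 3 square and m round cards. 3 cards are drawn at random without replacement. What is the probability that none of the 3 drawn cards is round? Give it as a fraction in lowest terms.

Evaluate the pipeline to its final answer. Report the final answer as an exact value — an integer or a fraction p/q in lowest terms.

Part I: 53899 is prime, so its only divisors are 1 and 53899; sigma = 1 + 53899 = 53900; answer 53900
Part II: Y1 = 53900; c = 4; cross terms: (-13*-16 - -11*-18)=10, (-11*-29 - 4*-16)=383, (4*-12 - 16*-29)=416, (16*31 - -1*-12)=484, (-1*25 - -10*31)=285, (-10*-18 - -13*25)=505; twice the area = |2083| = 2083; area = 2083/2; boundary points = 2 + 1 + 1 + 1 + 3 + 1 = 9; strictly interior points = area - boundary/2 + 1 = 1038; answer 1038
Part III: Y2 = 1038; d = 10647; 10647 = 3^2 * 7 * 13^2; sigma = (1 + 3 + 9) * (1 + 7) * (1 + 13 + 169) = 13 * 8 * 183 = 19032; answer 19032
Part IV: Y3 = 19032; m = 4; total draws C(7,3) = 35; favorable C(3,3) = 1; P = 1/35; answer 1/35

1/35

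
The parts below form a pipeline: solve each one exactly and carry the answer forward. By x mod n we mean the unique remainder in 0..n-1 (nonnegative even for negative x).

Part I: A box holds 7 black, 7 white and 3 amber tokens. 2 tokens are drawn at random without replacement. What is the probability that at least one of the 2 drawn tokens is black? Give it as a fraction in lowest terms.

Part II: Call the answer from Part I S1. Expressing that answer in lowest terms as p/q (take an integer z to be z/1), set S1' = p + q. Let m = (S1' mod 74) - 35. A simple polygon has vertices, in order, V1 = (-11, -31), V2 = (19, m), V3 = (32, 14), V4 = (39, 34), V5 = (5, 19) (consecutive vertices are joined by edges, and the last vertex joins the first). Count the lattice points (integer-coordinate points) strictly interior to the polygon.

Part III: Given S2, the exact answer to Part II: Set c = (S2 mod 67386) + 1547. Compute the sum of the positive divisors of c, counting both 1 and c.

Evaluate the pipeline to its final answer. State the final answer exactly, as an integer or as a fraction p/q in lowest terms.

Part I: total draws C(17,2) = 136; complement C(10,2) = 45; favorable 136 - 45 = 91; P = 91/136; answer 91/136
Part II: S1 = 91/136; threaded value p + q = 227; m = -30; cross terms: (-11*-30 - 19*-31)=919, (19*14 - 32*-30)=1226, (32*34 - 39*14)=542, (39*19 - 5*34)=571, (5*-31 - -11*19)=54; twice the area = |3312| = 3312; area = 1656; boundary points = 1 + 1 + 1 + 1 + 2 = 6; strictly interior points = area - boundary/2 + 1 = 1654; answer 1654
Part III: S2 = 1654; c = 3201; 3201 = 3 * 11 * 97; sigma = (1 + 3) * (1 + 11) * (1 + 97) = 4 * 12 * 98 = 4704; answer 4704

4704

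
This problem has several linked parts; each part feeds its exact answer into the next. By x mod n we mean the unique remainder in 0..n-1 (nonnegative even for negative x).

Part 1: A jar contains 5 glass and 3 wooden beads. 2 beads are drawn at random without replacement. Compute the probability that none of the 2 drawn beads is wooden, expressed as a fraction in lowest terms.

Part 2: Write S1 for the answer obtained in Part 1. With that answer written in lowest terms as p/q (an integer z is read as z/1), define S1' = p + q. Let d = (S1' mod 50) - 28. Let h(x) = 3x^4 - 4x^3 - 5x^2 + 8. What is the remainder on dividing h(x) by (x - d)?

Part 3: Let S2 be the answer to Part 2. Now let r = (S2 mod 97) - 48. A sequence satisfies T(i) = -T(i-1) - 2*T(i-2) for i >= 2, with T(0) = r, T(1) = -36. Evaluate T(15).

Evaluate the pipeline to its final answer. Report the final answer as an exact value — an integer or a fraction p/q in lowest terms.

-3712

Part 1: total draws C(8,2) = 28; favorable C(5,2) = 10; P = 5/14; answer 5/14
Part 2: S1 = 5/14; threaded value p + q = 19; d = -9; remainder = value at the root: 3*(-9)^4 - 4*(-9)^3 - 5*(-9)^2 + 8 = (19683) + (2916) + (-405) + (8) = 22202; answer 22202
Part 3: S2 = 22202; r = 38; T(2) = -1*(-36) - 2*(38) = -40; iterating: T(2)=-40, T(3)=112, T(4)=-32, T(5)=-192, T(6)=256, T(7)=128, T(8)=-640, T(9)=384, T(10)=896, T(11)=-1664, T(12)=-128, T(13)=3456, T(14)=-3200, T(15)=-3712; answer -3712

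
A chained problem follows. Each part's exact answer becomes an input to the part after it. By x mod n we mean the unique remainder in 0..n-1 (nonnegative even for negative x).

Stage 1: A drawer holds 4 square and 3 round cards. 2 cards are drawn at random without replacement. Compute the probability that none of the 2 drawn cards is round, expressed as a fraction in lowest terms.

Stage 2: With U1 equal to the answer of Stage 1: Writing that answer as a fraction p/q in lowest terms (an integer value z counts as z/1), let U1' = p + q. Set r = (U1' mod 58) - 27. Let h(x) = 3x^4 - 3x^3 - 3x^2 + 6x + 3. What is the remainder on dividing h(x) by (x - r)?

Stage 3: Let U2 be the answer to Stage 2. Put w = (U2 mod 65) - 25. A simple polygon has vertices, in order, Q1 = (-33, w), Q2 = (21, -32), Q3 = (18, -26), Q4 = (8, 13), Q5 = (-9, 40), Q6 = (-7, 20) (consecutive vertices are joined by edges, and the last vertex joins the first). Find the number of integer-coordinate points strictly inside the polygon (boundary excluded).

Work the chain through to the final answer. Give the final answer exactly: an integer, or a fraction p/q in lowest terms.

1121

Stage 1: total draws C(7,2) = 21; favorable C(4,2) = 6; P = 2/7; answer 2/7
Stage 2: U1 = 2/7; threaded value p + q = 9; r = -18; remainder = value at the root: 3*(-18)^4 - 3*(-18)^3 - 3*(-18)^2 + 6*(-18)^1 + 3 = (314928) + (17496) + (-972) + (-108) + (3) = 331347; answer 331347
Stage 3: U2 = 331347; w = 17; cross terms: (-33*-32 - 21*17)=699, (21*-26 - 18*-32)=30, (18*13 - 8*-26)=442, (8*40 - -9*13)=437, (-9*20 - -7*40)=100, (-7*17 - -33*20)=541; twice the area = |2249| = 2249; area = 2249/2; boundary points = 1 + 3 + 1 + 1 + 2 + 1 = 9; strictly interior points = area - boundary/2 + 1 = 1121; answer 1121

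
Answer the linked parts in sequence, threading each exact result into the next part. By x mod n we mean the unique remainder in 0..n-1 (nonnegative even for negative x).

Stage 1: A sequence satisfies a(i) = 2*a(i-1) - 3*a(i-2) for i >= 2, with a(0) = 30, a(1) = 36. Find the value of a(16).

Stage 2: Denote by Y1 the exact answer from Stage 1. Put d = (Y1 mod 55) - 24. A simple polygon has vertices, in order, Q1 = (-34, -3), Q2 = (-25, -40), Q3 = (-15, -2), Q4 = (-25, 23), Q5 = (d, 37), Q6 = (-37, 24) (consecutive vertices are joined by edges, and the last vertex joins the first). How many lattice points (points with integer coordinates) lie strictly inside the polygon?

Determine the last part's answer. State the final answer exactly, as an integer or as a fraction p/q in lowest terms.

845

Stage 1: a(2) = 2*(36) - 3*(30) = -18; iterating: a(2)=-18, a(3)=-144, a(4)=-234, a(5)=-36, a(6)=630, a(7)=1368, a(8)=846, a(9)=-2412, a(10)=-7362, a(11)=-7488, a(12)=7110, a(13)=36684, a(14)=52038, a(15)=-5976, a(16)=-168066; answer -168066
Stage 2: Y1 = -168066; d = -10; cross terms: (-34*-40 - -25*-3)=1285, (-25*-2 - -15*-40)=-550, (-15*23 - -25*-2)=-395, (-25*37 - -10*23)=-695, (-10*24 - -37*37)=1129, (-37*-3 - -34*24)=927; twice the area = |1701| = 1701; area = 1701/2; boundary points = 1 + 2 + 5 + 1 + 1 + 3 = 13; strictly interior points = area - boundary/2 + 1 = 845; answer 845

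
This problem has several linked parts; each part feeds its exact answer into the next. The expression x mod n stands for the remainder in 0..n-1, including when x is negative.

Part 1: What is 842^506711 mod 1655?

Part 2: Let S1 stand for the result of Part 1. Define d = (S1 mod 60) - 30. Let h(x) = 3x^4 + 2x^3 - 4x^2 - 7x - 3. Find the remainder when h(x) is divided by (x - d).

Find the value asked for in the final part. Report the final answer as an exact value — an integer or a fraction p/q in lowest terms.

Part 1: squarings mod 1655: 842^1=842, 842^2=624, 842^4=451, 842^8=1491, 842^16=416, 842^32=936, 842^64=601, 842^128=411, 842^256=111, 842^512=736, 842^1024=511, 842^2048=1286, 842^4096=451, 842^8192=1491, 842^16384=416, 842^32768=936, 842^65536=601, 842^131072=411, 842^262144=111; 842^506711 = 842^1 * 842^2 * 842^4 * 842^16 * 842^64 * 842^256 * 842^512 * 842^2048 * 842^4096 * 842^8192 * 842^32768 * 842^65536 * 842^131072 * 842^262144 = 1073 (mod 1655); answer 1073
Part 2: S1 = 1073; d = 23; remainder = value at the root: 3*(23)^4 + 2*(23)^3 - 4*(23)^2 - 7*(23)^1 - 3 = (839523) + (24334) + (-2116) + (-161) + (-3) = 861577; answer 861577

861577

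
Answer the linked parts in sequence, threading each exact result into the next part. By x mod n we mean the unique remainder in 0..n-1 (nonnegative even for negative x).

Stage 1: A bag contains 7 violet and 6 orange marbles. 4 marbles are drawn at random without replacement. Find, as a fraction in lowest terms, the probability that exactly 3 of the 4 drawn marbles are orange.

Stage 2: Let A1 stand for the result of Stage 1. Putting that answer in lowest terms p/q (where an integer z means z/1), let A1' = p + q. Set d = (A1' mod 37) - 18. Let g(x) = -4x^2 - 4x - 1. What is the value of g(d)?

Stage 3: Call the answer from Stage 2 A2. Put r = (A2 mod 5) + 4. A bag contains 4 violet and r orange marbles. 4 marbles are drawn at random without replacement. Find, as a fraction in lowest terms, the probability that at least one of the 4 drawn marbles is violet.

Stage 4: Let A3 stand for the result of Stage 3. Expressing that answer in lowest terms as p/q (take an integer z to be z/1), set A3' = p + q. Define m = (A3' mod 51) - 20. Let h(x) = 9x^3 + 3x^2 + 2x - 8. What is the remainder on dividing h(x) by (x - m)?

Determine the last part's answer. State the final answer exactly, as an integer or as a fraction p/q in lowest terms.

Stage 1: total draws C(13,4) = 715; favorable C(6,3)*C(7,1) = 140; P = 28/143; answer 28/143
Stage 2: A1 = 28/143; threaded value p + q = 171; d = 5; -4*(5)^2 - 4*(5)^1 - 1 = (-100) + (-20) + (-1) = -121; answer -121
Stage 3: A2 = -121; r = 8; total draws C(12,4) = 495; complement C(8,4) = 70; favorable 495 - 70 = 425; P = 85/99; answer 85/99
Stage 4: A3 = 85/99; threaded value p + q = 184; m = 11; remainder = value at the root: 9*(11)^3 + 3*(11)^2 + 2*(11)^1 - 8 = (11979) + (363) + (22) + (-8) = 12356; answer 12356

12356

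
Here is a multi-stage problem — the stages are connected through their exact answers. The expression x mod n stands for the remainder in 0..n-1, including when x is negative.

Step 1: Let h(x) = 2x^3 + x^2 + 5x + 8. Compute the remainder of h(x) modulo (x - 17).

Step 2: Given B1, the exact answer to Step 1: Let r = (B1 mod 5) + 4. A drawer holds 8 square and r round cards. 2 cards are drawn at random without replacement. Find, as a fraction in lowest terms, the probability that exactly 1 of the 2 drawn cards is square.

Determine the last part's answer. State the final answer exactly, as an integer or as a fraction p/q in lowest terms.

8/15

Step 1: remainder = value at the root: 2*(17)^3 + 1*(17)^2 + 5*(17)^1 + 8 = (9826) + (289) + (85) + (8) = 10208; answer 10208
Step 2: B1 = 10208; r = 7; total draws C(15,2) = 105; favorable C(8,1)*C(7,1) = 56; P = 8/15; answer 8/15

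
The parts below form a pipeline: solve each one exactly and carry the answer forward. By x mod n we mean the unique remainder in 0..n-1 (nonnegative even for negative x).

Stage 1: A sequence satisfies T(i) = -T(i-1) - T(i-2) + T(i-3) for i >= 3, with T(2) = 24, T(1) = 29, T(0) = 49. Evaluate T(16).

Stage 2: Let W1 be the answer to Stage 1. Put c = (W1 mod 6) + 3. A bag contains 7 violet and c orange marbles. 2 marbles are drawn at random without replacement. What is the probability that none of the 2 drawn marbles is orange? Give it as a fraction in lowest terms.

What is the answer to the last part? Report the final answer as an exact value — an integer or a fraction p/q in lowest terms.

1/5

Stage 1: T(3) = -1*(24) - 1*(29) + 1*(49) = -4; iterating: T(3)=-4, T(4)=9, T(5)=19, T(6)=-32, T(7)=22, T(8)=29, T(9)=-83, T(10)=76, T(11)=36, T(12)=-195, T(13)=235, T(14)=-4, T(15)=-426, T(16)=665; answer 665
Stage 2: W1 = 665; c = 8; total draws C(15,2) = 105; favorable C(7,2) = 21; P = 1/5; answer 1/5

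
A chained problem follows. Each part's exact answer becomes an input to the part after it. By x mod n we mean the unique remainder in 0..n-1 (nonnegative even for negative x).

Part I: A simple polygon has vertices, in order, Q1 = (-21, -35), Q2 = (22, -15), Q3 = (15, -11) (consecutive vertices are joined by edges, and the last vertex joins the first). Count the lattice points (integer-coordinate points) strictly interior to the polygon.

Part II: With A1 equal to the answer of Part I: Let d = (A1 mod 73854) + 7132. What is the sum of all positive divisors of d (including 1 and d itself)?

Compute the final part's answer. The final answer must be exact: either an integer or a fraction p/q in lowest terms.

11952

Part I: cross terms: (-21*-15 - 22*-35)=1085, (22*-11 - 15*-15)=-17, (15*-35 - -21*-11)=-756; twice the area = |312| = 312; area = 156; boundary points = 1 + 1 + 12 = 14; strictly interior points = area - boundary/2 + 1 = 150; answer 150
Part II: A1 = 150; d = 7282; 7282 = 2 * 11 * 331; sigma = (1 + 2) * (1 + 11) * (1 + 331) = 3 * 12 * 332 = 11952; answer 11952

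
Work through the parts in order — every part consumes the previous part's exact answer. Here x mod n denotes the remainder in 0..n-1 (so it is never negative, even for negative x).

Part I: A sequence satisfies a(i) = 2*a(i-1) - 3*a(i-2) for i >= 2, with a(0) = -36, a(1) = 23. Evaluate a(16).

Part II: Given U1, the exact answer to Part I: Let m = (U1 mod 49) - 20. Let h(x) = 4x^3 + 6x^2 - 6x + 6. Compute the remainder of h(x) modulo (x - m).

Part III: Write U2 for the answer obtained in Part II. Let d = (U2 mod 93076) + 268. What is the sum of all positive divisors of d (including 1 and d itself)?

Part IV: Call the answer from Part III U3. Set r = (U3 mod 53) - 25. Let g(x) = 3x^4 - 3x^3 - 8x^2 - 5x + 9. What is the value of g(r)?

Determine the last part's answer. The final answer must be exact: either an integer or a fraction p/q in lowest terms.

Part I: a(2) = 2*(23) - 3*(-36) = 154; iterating: a(2)=154, a(3)=239, a(4)=16, a(5)=-685, a(6)=-1418, a(7)=-781, a(8)=2692, a(9)=7727, a(10)=7378, a(11)=-8425, a(12)=-38984, a(13)=-52693, a(14)=11566, a(15)=181211, a(16)=327724; answer 327724
Part II: U1 = 327724; m = -8; remainder = value at the root: 4*(-8)^3 + 6*(-8)^2 - 6*(-8)^1 + 6 = (-2048) + (384) + (48) + (6) = -1610; answer -1610
Part III: U2 = -1610; d = 91734; 91734 = 2 * 3 * 15289; sigma = (1 + 2) * (1 + 3) * (1 + 15289) = 3 * 4 * 15290 = 183480; answer 183480
Part IV: U3 = 183480; r = 22; 3*(22)^4 - 3*(22)^3 - 8*(22)^2 - 5*(22)^1 + 9 = (702768) + (-31944) + (-3872) + (-110) + (9) = 666851; answer 666851

666851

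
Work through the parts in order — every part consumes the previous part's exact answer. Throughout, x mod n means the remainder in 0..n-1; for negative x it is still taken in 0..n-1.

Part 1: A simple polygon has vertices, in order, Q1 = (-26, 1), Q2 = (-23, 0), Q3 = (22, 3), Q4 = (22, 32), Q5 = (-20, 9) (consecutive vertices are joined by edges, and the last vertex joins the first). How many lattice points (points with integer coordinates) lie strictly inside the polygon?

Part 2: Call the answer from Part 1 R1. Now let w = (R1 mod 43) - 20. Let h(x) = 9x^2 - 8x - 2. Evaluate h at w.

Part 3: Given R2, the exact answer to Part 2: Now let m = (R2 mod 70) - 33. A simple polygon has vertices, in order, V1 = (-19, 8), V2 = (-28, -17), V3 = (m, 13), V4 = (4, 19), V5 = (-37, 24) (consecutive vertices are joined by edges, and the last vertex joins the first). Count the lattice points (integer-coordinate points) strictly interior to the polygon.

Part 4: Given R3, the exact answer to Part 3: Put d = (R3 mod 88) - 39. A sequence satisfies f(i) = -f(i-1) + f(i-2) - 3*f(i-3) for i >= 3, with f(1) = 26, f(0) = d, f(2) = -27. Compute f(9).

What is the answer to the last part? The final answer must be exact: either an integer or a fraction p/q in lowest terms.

Part 1: cross terms: (-26*0 - -23*1)=23, (-23*3 - 22*0)=-69, (22*32 - 22*3)=638, (22*9 - -20*32)=838, (-20*1 - -26*9)=214; twice the area = |1644| = 1644; area = 822; boundary points = 1 + 3 + 29 + 1 + 2 = 36; strictly interior points = area - boundary/2 + 1 = 805; answer 805
Part 2: R1 = 805; w = 11; 9*(11)^2 - 8*(11)^1 - 2 = (1089) + (-88) + (-2) = 999; answer 999
Part 3: R2 = 999; m = -14; cross terms: (-19*-17 - -28*8)=547, (-28*13 - -14*-17)=-602, (-14*19 - 4*13)=-318, (4*24 - -37*19)=799, (-37*8 - -19*24)=160; twice the area = |586| = 586; area = 293; boundary points = 1 + 2 + 6 + 1 + 2 = 12; strictly interior points = area - boundary/2 + 1 = 288; answer 288
Part 4: R3 = 288; d = -15; f(3) = -1*(-27) + 1*(26) - 3*(-15) = 98; iterating: f(3)=98, f(4)=-203, f(5)=382, f(6)=-879, f(7)=1870, f(8)=-3895, f(9)=8402; answer 8402

8402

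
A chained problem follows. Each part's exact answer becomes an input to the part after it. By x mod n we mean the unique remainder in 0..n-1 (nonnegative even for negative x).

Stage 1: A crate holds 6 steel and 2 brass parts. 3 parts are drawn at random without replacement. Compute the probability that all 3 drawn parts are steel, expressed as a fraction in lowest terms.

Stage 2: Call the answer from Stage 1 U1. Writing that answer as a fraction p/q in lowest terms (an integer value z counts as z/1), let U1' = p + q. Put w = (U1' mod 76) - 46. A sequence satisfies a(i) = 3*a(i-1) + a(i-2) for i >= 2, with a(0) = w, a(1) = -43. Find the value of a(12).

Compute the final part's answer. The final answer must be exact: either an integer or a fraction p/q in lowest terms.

-23913027

Stage 1: total draws C(8,3) = 56; favorable C(6,3) = 20; P = 5/14; answer 5/14
Stage 2: U1 = 5/14; threaded value p + q = 19; w = -27; a(2) = 3*(-43) + 1*(-27) = -156; iterating: a(2)=-156, a(3)=-511, a(4)=-1689, a(5)=-5578, a(6)=-18423, a(7)=-60847, a(8)=-200964, a(9)=-663739, a(10)=-2192181, a(11)=-7240282, a(12)=-23913027; answer -23913027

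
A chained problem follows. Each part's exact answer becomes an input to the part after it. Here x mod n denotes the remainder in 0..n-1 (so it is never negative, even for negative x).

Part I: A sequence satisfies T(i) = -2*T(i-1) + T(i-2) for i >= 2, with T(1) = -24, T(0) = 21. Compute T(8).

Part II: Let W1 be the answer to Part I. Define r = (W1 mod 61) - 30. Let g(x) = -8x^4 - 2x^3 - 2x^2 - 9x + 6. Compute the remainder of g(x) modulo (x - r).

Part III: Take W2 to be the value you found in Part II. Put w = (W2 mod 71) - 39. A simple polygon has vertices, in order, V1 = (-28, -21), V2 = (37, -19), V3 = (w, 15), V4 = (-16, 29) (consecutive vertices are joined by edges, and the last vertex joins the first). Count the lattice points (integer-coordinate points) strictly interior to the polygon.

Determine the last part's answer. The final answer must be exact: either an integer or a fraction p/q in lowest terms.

1792

Part I: T(2) = -2*(-24) + 1*(21) = 69; iterating: T(2)=69, T(3)=-162, T(4)=393, T(5)=-948, T(6)=2289, T(7)=-5526, T(8)=13341; answer 13341
Part II: W1 = 13341; r = 13; remainder = value at the root: -8*(13)^4 - 2*(13)^3 - 2*(13)^2 - 9*(13)^1 + 6 = (-228488) + (-4394) + (-338) + (-117) + (6) = -233331; answer -233331
Part III: W2 = -233331; w = 7; cross terms: (-28*-19 - 37*-21)=1309, (37*15 - 7*-19)=688, (7*29 - -16*15)=443, (-16*-21 - -28*29)=1148; twice the area = |3588| = 3588; area = 1794; boundary points = 1 + 2 + 1 + 2 = 6; strictly interior points = area - boundary/2 + 1 = 1792; answer 1792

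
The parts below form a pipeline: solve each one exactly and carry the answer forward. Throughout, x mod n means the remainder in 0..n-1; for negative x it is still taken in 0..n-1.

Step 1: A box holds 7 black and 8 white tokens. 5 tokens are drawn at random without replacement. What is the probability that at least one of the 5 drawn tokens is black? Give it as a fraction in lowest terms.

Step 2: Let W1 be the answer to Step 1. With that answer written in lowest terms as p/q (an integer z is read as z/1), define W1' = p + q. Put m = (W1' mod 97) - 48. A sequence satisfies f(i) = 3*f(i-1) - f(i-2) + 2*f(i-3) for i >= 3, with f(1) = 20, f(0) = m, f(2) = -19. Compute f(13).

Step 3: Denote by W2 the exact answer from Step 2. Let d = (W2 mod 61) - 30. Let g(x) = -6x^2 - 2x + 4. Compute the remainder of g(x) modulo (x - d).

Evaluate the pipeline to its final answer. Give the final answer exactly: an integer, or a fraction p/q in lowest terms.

-3696

Step 1: total draws C(15,5) = 3003; complement C(8,5) = 56; favorable 3003 - 56 = 2947; P = 421/429; answer 421/429
Step 2: W1 = 421/429; threaded value p + q = 850; m = 26; f(3) = 3*(-19) - 1*(20) + 2*(26) = -25; iterating: f(3)=-25, f(4)=-16, f(5)=-61, f(6)=-217, f(7)=-622, f(8)=-1771, f(9)=-5125, f(10)=-14848, f(11)=-42961, f(12)=-124285, f(13)=-359590; answer -359590
Step 3: W2 = -359590; d = -25; remainder = value at the root: -6*(-25)^2 - 2*(-25)^1 + 4 = (-3750) + (50) + (4) = -3696; answer -3696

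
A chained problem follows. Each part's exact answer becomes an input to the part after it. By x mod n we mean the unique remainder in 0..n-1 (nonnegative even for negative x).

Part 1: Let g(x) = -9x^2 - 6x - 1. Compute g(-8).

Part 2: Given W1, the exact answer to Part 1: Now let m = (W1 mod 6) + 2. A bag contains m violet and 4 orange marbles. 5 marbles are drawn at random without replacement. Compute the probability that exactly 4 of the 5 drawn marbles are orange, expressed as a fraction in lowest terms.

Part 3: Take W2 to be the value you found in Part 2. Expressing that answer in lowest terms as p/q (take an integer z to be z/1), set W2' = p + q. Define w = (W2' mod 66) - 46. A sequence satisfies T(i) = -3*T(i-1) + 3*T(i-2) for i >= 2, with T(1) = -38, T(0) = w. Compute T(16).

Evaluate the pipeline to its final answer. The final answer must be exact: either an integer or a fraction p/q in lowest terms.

951148170

Part 1: -9*(-8)^2 - 6*(-8)^1 - 1 = (-576) + (48) + (-1) = -529; answer -529
Part 2: W1 = -529; m = 7; total draws C(11,5) = 462; favorable C(4,4)*C(7,1) = 7; P = 1/66; answer 1/66
Part 3: W2 = 1/66; threaded value p + q = 67; w = -45; T(2) = -3*(-38) + 3*(-45) = -21; iterating: T(2)=-21, T(3)=-51, T(4)=90, T(5)=-423, T(6)=1539, T(7)=-5886, T(8)=22275, T(9)=-84483, T(10)=320274, T(11)=-1214271, T(12)=4603635, T(13)=-17453718, T(14)=66172059, T(15)=-250877331, T(16)=951148170; answer 951148170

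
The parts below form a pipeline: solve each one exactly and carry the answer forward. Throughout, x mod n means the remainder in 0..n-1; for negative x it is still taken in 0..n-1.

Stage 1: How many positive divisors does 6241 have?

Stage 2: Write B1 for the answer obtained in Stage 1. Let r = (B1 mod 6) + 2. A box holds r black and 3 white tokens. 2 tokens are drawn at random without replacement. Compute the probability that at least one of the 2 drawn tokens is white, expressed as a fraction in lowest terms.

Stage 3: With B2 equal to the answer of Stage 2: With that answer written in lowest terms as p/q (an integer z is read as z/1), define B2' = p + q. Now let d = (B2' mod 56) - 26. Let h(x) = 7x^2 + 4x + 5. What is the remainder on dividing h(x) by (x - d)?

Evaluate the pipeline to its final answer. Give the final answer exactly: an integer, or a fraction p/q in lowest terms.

Stage 1: 6241 = 79^2; number of divisors = (2+1) = 3; answer 3
Stage 2: B1 = 3; r = 5; total draws C(8,2) = 28; complement C(5,2) = 10; favorable 28 - 10 = 18; P = 9/14; answer 9/14
Stage 3: B2 = 9/14; threaded value p + q = 23; d = -3; remainder = value at the root: 7*(-3)^2 + 4*(-3)^1 + 5 = (63) + (-12) + (5) = 56; answer 56

56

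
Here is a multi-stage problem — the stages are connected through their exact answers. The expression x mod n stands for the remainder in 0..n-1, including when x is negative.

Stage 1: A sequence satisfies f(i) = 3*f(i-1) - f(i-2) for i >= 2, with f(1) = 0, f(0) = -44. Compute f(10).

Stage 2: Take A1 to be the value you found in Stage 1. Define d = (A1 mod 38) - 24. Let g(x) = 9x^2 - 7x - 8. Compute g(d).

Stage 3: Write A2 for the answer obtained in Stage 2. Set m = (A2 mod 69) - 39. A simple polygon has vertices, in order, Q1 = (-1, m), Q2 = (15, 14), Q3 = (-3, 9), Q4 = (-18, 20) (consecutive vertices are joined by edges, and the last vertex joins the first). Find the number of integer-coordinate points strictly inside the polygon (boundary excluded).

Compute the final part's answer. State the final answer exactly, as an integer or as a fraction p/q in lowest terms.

273

Stage 1: f(2) = 3*(0) - 1*(-44) = 44; iterating: f(2)=44, f(3)=132, f(4)=352, f(5)=924, f(6)=2420, f(7)=6336, f(8)=16588, f(9)=43428, f(10)=113696; answer 113696
Stage 2: A1 = 113696; d = -24; 9*(-24)^2 - 7*(-24)^1 - 8 = (5184) + (168) + (-8) = 5344; answer 5344
Stage 3: A2 = 5344; m = -8; cross terms: (-1*14 - 15*-8)=106, (15*9 - -3*14)=177, (-3*20 - -18*9)=102, (-18*-8 - -1*20)=164; twice the area = |549| = 549; area = 549/2; boundary points = 2 + 1 + 1 + 1 = 5; strictly interior points = area - boundary/2 + 1 = 273; answer 273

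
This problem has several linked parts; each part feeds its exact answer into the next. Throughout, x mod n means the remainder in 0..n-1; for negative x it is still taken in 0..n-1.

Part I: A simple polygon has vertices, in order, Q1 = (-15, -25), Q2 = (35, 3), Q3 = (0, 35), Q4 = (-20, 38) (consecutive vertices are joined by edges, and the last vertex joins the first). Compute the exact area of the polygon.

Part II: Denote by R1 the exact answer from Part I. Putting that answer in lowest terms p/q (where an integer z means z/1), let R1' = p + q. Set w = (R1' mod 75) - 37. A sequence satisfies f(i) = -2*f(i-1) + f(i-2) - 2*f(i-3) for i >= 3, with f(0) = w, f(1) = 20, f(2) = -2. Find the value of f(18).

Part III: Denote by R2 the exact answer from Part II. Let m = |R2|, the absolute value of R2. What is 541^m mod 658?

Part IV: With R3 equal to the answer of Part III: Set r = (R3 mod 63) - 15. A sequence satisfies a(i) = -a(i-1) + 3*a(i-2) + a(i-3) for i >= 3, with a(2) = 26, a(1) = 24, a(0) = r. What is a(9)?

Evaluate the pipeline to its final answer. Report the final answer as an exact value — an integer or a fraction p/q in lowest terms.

3436

Part I: cross terms: (-15*3 - 35*-25)=830, (35*35 - 0*3)=1225, (0*38 - -20*35)=700, (-20*-25 - -15*38)=1070; twice the area = |3825| = 3825; area = 3825/2; answer 3825/2
Part II: R1 = 3825/2; threaded value p + q = 3827; w = -35; f(3) = -2*(-2) + 1*(20) - 2*(-35) = 94; iterating: f(3)=94, f(4)=-230, f(5)=558, f(6)=-1534, f(7)=4086, f(8)=-10822, f(9)=28798, f(10)=-76590, f(11)=203622, f(12)=-541430, f(13)=1439662, f(14)=-3827998, f(15)=10178518, f(16)=-27064358, f(17)=71963230, f(18)=-191347854; answer -191347854
Part III: R2 = -191347854; m = 191347854; squarings mod 658: 541^1=541, 541^2=529, 541^4=191, 541^8=291, 541^16=457, 541^32=263, 541^64=79, 541^128=319, 541^256=429, 541^512=459, 541^1024=121, 541^2048=165, 541^4096=247, 541^8192=473, 541^16384=9, 541^32768=81, 541^65536=639, 541^131072=361, 541^262144=37, 541^524288=53, 541^1048576=177, 541^2097152=403, 541^4194304=541, 541^8388608=529, 541^16777216=191, 541^33554432=291, 541^67108864=457, 541^134217728=263; 541^191347854 = 541^2 * 541^4 * 541^8 * 541^128 * 541^1024 * 541^2048 * 541^4096 * 541^8192 * 541^32768 * 541^65536 * 541^131072 * 541^262144 * 541^2097152 * 541^4194304 * 541^16777216 * 541^33554432 * 541^134217728 = 239 (mod 658); answer 239
Part IV: R3 = 239; r = 35; a(3) = -1*(26) + 3*(24) + 1*(35) = 81; iterating: a(3)=81, a(4)=21, a(5)=248, a(6)=-104, a(7)=869, a(8)=-933, a(9)=3436; answer 3436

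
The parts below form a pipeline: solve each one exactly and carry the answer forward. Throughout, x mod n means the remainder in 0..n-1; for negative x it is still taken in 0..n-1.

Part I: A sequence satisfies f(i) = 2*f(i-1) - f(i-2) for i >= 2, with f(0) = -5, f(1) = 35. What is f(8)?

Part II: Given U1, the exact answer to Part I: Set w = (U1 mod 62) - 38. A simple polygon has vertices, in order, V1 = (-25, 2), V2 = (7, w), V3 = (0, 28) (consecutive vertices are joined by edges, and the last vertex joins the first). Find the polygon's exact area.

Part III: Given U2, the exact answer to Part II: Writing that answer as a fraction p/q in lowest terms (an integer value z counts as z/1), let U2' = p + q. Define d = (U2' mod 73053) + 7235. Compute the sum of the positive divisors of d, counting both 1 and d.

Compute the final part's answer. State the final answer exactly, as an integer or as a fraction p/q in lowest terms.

19096

Part I: f(2) = 2*(35) - 1*(-5) = 75; iterating: f(2)=75, f(3)=115, f(4)=155, f(5)=195, f(6)=235, f(7)=275, f(8)=315; answer 315
Part II: U1 = 315; w = -33; cross terms: (-25*-33 - 7*2)=811, (7*28 - 0*-33)=196, (0*2 - -25*28)=700; twice the area = |1707| = 1707; area = 1707/2; answer 1707/2
Part III: U2 = 1707/2; threaded value p + q = 1709; d = 8944; 8944 = 2^4 * 13 * 43; sigma = (1 + 2 + 4 + 8 + 16) * (1 + 13) * (1 + 43) = 31 * 14 * 44 = 19096; answer 19096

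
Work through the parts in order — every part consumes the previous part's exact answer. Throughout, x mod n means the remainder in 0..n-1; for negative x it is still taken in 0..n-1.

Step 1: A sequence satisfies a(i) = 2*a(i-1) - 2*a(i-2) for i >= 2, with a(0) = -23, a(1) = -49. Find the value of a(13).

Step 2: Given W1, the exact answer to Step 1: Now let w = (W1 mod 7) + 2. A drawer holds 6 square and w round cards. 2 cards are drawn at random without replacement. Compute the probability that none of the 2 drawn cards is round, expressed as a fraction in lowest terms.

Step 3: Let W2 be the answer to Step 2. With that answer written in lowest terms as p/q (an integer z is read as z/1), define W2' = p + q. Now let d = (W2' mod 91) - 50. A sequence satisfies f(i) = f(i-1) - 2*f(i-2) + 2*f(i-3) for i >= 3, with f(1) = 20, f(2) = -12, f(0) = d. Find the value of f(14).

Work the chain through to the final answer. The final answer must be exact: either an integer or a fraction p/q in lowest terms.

Step 1: a(2) = 2*(-49) - 2*(-23) = -52; iterating: a(2)=-52, a(3)=-6, a(4)=92, a(5)=196, a(6)=208, a(7)=24, a(8)=-368, a(9)=-784, a(10)=-832, a(11)=-96, a(12)=1472, a(13)=3136; answer 3136
Step 2: W1 = 3136; w = 2; total draws C(8,2) = 28; favorable C(6,2) = 15; P = 15/28; answer 15/28
Step 3: W2 = 15/28; threaded value p + q = 43; d = -7; f(3) = 1*(-12) - 2*(20) + 2*(-7) = -66; iterating: f(3)=-66, f(4)=-2, f(5)=106, f(6)=-22, f(7)=-238, f(8)=18, f(9)=450, f(10)=-62, f(11)=-926, f(12)=98, f(13)=1826, f(14)=-222; answer -222

-222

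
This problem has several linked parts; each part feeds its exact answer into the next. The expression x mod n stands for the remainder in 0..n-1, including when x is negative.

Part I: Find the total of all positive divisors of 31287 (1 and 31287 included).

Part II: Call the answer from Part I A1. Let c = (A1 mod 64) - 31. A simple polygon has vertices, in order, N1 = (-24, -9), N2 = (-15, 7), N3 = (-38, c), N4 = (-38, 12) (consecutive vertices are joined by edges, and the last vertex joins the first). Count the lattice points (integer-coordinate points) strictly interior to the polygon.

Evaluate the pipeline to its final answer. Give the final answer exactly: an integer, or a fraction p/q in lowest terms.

Part I: 31287 = 3 * 10429; sigma = (1 + 3) * (1 + 10429) = 4 * 10430 = 41720; answer 41720
Part II: A1 = 41720; c = 25; cross terms: (-24*7 - -15*-9)=-303, (-15*25 - -38*7)=-109, (-38*12 - -38*25)=494, (-38*-9 - -24*12)=630; twice the area = |712| = 712; area = 356; boundary points = 1 + 1 + 13 + 7 = 22; strictly interior points = area - boundary/2 + 1 = 346; answer 346

346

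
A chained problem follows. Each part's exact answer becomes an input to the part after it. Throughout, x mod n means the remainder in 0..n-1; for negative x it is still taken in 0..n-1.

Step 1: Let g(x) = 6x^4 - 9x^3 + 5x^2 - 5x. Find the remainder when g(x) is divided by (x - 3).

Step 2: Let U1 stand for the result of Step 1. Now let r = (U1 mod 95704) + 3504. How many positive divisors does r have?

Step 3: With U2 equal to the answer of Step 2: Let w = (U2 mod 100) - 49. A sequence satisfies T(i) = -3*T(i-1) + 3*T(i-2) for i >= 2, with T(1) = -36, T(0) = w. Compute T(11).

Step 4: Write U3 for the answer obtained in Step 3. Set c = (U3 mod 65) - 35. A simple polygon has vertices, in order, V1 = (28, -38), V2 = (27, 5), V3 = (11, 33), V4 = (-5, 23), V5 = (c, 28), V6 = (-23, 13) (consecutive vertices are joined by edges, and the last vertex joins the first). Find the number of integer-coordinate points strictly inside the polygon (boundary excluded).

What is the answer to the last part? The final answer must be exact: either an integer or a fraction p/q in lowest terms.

Step 1: remainder = value at the root: 6*(3)^4 - 9*(3)^3 + 5*(3)^2 - 5*(3)^1 = (486) + (-243) + (45) + (-15) = 273; answer 273
Step 2: U1 = 273; r = 3777; 3777 = 3 * 1259; number of divisors = (1+1) * (1+1) = 4; answer 4
Step 3: U2 = 4; w = -45; T(2) = -3*(-36) + 3*(-45) = -27; iterating: T(2)=-27, T(3)=-27, T(4)=0, T(5)=-81, T(6)=243, T(7)=-972, T(8)=3645, T(9)=-13851, T(10)=52488, T(11)=-199017; answer -199017
Step 4: U3 = -199017; c = -22; cross terms: (28*5 - 27*-38)=1166, (27*33 - 11*5)=836, (11*23 - -5*33)=418, (-5*28 - -22*23)=366, (-22*13 - -23*28)=358, (-23*-38 - 28*13)=510; twice the area = |3654| = 3654; area = 1827; boundary points = 1 + 4 + 2 + 1 + 1 + 51 = 60; strictly interior points = area - boundary/2 + 1 = 1798; answer 1798

1798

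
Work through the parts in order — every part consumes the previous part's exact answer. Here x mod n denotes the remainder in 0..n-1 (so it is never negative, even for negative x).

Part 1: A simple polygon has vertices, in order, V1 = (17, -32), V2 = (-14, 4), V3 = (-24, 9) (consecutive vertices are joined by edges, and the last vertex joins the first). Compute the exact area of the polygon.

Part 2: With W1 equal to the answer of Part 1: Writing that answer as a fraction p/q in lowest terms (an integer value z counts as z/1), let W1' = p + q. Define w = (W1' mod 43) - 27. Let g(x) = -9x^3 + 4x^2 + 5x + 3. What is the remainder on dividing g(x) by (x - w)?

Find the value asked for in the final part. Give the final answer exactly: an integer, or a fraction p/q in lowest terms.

-4309

Part 1: cross terms: (17*4 - -14*-32)=-380, (-14*9 - -24*4)=-30, (-24*-32 - 17*9)=615; twice the area = |205| = 205; area = 205/2; answer 205/2
Part 2: W1 = 205/2; threaded value p + q = 207; w = 8; remainder = value at the root: -9*(8)^3 + 4*(8)^2 + 5*(8)^1 + 3 = (-4608) + (256) + (40) + (3) = -4309; answer -4309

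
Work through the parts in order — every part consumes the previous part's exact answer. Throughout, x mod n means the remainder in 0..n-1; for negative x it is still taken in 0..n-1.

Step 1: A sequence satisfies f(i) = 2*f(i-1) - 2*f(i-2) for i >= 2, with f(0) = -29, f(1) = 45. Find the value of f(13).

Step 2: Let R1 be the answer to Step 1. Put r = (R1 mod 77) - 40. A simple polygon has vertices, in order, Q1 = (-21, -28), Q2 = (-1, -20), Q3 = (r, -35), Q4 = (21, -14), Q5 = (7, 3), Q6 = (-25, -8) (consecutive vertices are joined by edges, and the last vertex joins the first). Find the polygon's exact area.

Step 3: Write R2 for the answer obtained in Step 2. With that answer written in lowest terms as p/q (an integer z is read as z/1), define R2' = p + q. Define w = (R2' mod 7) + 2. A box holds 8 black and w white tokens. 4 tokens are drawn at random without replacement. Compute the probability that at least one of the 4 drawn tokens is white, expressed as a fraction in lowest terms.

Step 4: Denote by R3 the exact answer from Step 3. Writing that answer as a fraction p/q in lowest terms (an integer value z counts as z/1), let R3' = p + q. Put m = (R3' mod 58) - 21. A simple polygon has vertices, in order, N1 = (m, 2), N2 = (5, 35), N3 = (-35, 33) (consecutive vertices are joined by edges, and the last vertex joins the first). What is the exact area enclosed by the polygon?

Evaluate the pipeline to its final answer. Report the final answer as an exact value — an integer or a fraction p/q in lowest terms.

Step 1: f(2) = 2*(45) - 2*(-29) = 148; iterating: f(2)=148, f(3)=206, f(4)=116, f(5)=-180, f(6)=-592, f(7)=-824, f(8)=-464, f(9)=720, f(10)=2368, f(11)=3296, f(12)=1856, f(13)=-2880; answer -2880
Step 2: R1 = -2880; r = 6; cross terms: (-21*-20 - -1*-28)=392, (-1*-35 - 6*-20)=155, (6*-14 - 21*-35)=651, (21*3 - 7*-14)=161, (7*-8 - -25*3)=19, (-25*-28 - -21*-8)=532; twice the area = |1910| = 1910; area = 955; answer 955
Step 3: R2 = 955; threaded value p + q = 956; w = 6; total draws C(14,4) = 1001; complement C(8,4) = 70; favorable 1001 - 70 = 931; P = 133/143; answer 133/143
Step 4: R3 = 133/143; threaded value p + q = 276; m = 23; cross terms: (23*35 - 5*2)=795, (5*33 - -35*35)=1390, (-35*2 - 23*33)=-829; twice the area = |1356| = 1356; area = 678; answer 678

678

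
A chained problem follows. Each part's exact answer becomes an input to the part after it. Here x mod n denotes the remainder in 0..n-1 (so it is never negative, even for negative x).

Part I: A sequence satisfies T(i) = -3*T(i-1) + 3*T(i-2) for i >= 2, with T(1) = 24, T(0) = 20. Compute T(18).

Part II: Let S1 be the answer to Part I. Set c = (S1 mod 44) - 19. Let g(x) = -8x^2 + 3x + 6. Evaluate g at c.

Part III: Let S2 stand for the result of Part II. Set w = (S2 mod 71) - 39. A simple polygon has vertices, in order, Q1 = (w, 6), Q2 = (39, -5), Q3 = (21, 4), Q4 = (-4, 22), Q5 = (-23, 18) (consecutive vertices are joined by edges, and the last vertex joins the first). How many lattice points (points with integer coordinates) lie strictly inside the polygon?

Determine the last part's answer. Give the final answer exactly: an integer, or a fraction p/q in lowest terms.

Part I: T(2) = -3*(24) + 3*(20) = -12; iterating: T(2)=-12, T(3)=108, T(4)=-360, T(5)=1404, T(6)=-5292, T(7)=20088, T(8)=-76140, T(9)=288684, T(10)=-1094472, T(11)=4149468, T(12)=-15731820, T(13)=59643864, T(14)=-226127052, T(15)=857312748, T(16)=-3250319400, T(17)=12322896444, T(18)=-46719647532; answer -46719647532
Part II: S1 = -46719647532; c = 17; -8*(17)^2 + 3*(17)^1 + 6 = (-2312) + (51) + (6) = -2255; answer -2255
Part III: S2 = -2255; w = -22; cross terms: (-22*-5 - 39*6)=-124, (39*4 - 21*-5)=261, (21*22 - -4*4)=478, (-4*18 - -23*22)=434, (-23*6 - -22*18)=258; twice the area = |1307| = 1307; area = 1307/2; boundary points = 1 + 9 + 1 + 1 + 1 = 13; strictly interior points = area - boundary/2 + 1 = 648; answer 648

648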